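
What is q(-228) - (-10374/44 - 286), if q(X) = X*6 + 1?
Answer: -18595/22 ≈ -845.23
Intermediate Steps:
q(X) = 1 + 6*X (q(X) = 6*X + 1 = 1 + 6*X)
q(-228) - (-10374/44 - 286) = (1 + 6*(-228)) - (-10374/44 - 286) = (1 - 1368) - (-10374/44 - 286) = -1367 - (-247*21/22 - 286) = -1367 - (-5187/22 - 286) = -1367 - 1*(-11479/22) = -1367 + 11479/22 = -18595/22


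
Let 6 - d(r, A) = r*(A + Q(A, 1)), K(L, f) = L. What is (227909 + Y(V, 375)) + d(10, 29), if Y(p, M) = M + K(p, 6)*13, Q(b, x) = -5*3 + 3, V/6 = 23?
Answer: 229914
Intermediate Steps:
V = 138 (V = 6*23 = 138)
Q(b, x) = -12 (Q(b, x) = -15 + 3 = -12)
Y(p, M) = M + 13*p (Y(p, M) = M + p*13 = M + 13*p)
d(r, A) = 6 - r*(-12 + A) (d(r, A) = 6 - r*(A - 12) = 6 - r*(-12 + A))
(227909 + Y(V, 375)) + d(10, 29) = (227909 + (375 + 13*138)) + (6 + 12*10 - 1*29*10) = (227909 + (375 + 1794)) + (6 + 120 - 290) = (227909 + 2169) - 164 = 230078 - 164 = 229914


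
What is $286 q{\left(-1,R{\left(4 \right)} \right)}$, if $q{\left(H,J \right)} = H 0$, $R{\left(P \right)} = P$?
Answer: $0$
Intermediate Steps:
$q{\left(H,J \right)} = 0$
$286 q{\left(-1,R{\left(4 \right)} \right)} = 286 \cdot 0 = 0$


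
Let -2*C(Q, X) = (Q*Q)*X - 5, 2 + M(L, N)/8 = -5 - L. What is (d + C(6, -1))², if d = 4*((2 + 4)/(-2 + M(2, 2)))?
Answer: 2229049/5476 ≈ 407.06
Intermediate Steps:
M(L, N) = -56 - 8*L (M(L, N) = -16 + 8*(-5 - L) = -16 + (-40 - 8*L) = -56 - 8*L)
C(Q, X) = 5/2 - X*Q²/2 (C(Q, X) = -((Q*Q)*X - 5)/2 = -(Q²*X - 5)/2 = -(X*Q² - 5)/2 = -(-5 + X*Q²)/2 = 5/2 - X*Q²/2)
d = -12/37 (d = 4*((2 + 4)/(-2 + (-56 - 8*2))) = 4*(6/(-2 + (-56 - 16))) = 4*(6/(-2 - 72)) = 4*(6/(-74)) = 4*(6*(-1/74)) = 4*(-3/37) = -12/37 ≈ -0.32432)
(d + C(6, -1))² = (-12/37 + (5/2 - ½*(-1)*6²))² = (-12/37 + (5/2 - ½*(-1)*36))² = (-12/37 + (5/2 + 18))² = (-12/37 + 41/2)² = (1493/74)² = 2229049/5476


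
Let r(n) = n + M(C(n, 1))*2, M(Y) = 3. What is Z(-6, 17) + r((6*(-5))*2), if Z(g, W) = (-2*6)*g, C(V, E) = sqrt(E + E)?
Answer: 18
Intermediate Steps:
C(V, E) = sqrt(2)*sqrt(E) (C(V, E) = sqrt(2*E) = sqrt(2)*sqrt(E))
r(n) = 6 + n (r(n) = n + 3*2 = n + 6 = 6 + n)
Z(g, W) = -12*g
Z(-6, 17) + r((6*(-5))*2) = -12*(-6) + (6 + (6*(-5))*2) = 72 + (6 - 30*2) = 72 + (6 - 60) = 72 - 54 = 18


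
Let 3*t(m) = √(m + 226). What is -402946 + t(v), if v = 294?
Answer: -402946 + 2*√130/3 ≈ -4.0294e+5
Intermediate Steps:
t(m) = √(226 + m)/3 (t(m) = √(m + 226)/3 = √(226 + m)/3)
-402946 + t(v) = -402946 + √(226 + 294)/3 = -402946 + √520/3 = -402946 + (2*√130)/3 = -402946 + 2*√130/3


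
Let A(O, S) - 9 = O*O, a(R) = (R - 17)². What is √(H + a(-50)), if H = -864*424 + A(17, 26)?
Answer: I*√361549 ≈ 601.29*I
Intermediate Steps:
a(R) = (-17 + R)²
A(O, S) = 9 + O² (A(O, S) = 9 + O*O = 9 + O²)
H = -366038 (H = -864*424 + (9 + 17²) = -366336 + (9 + 289) = -366336 + 298 = -366038)
√(H + a(-50)) = √(-366038 + (-17 - 50)²) = √(-366038 + (-67)²) = √(-366038 + 4489) = √(-361549) = I*√361549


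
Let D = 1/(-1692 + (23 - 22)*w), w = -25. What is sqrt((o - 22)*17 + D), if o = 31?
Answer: 10*sqrt(4510559)/1717 ≈ 12.369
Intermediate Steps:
D = -1/1717 (D = 1/(-1692 + (23 - 22)*(-25)) = 1/(-1692 + 1*(-25)) = 1/(-1692 - 25) = 1/(-1717) = -1/1717 ≈ -0.00058241)
sqrt((o - 22)*17 + D) = sqrt((31 - 22)*17 - 1/1717) = sqrt(9*17 - 1/1717) = sqrt(153 - 1/1717) = sqrt(262700/1717) = 10*sqrt(4510559)/1717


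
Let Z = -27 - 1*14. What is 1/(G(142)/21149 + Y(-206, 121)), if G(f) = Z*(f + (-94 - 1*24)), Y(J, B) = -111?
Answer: -21149/2348523 ≈ -0.0090052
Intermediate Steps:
Z = -41 (Z = -27 - 14 = -41)
G(f) = 4838 - 41*f (G(f) = -41*(f + (-94 - 1*24)) = -41*(f + (-94 - 24)) = -41*(f - 118) = -41*(-118 + f) = 4838 - 41*f)
1/(G(142)/21149 + Y(-206, 121)) = 1/((4838 - 41*142)/21149 - 111) = 1/((4838 - 5822)*(1/21149) - 111) = 1/(-984*1/21149 - 111) = 1/(-984/21149 - 111) = 1/(-2348523/21149) = -21149/2348523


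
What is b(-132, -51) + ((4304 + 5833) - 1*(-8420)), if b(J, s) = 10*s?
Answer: 18047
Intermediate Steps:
b(-132, -51) + ((4304 + 5833) - 1*(-8420)) = 10*(-51) + ((4304 + 5833) - 1*(-8420)) = -510 + (10137 + 8420) = -510 + 18557 = 18047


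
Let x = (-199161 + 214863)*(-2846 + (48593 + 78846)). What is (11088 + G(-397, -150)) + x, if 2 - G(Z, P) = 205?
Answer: 1956370171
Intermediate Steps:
G(Z, P) = -203 (G(Z, P) = 2 - 1*205 = 2 - 205 = -203)
x = 1956359286 (x = 15702*(-2846 + 127439) = 15702*124593 = 1956359286)
(11088 + G(-397, -150)) + x = (11088 - 203) + 1956359286 = 10885 + 1956359286 = 1956370171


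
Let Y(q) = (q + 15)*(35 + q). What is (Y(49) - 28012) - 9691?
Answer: -32327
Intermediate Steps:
Y(q) = (15 + q)*(35 + q)
(Y(49) - 28012) - 9691 = ((525 + 49² + 50*49) - 28012) - 9691 = ((525 + 2401 + 2450) - 28012) - 9691 = (5376 - 28012) - 9691 = -22636 - 9691 = -32327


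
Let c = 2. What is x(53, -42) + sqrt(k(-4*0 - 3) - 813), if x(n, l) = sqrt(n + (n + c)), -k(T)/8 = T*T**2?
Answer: 6*sqrt(3) + I*sqrt(597) ≈ 10.392 + 24.434*I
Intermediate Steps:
k(T) = -8*T**3 (k(T) = -8*T*T**2 = -8*T**3)
x(n, l) = sqrt(2 + 2*n) (x(n, l) = sqrt(n + (n + 2)) = sqrt(n + (2 + n)) = sqrt(2 + 2*n))
x(53, -42) + sqrt(k(-4*0 - 3) - 813) = sqrt(2 + 2*53) + sqrt(-8*(-4*0 - 3)**3 - 813) = sqrt(2 + 106) + sqrt(-8*(0 - 3)**3 - 813) = sqrt(108) + sqrt(-8*(-3)**3 - 813) = 6*sqrt(3) + sqrt(-8*(-27) - 813) = 6*sqrt(3) + sqrt(216 - 813) = 6*sqrt(3) + sqrt(-597) = 6*sqrt(3) + I*sqrt(597)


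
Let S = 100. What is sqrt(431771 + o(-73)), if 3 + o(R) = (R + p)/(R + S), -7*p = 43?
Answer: sqrt(1713675558)/63 ≈ 657.09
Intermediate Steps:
p = -43/7 (p = -1/7*43 = -43/7 ≈ -6.1429)
o(R) = -3 + (-43/7 + R)/(100 + R) (o(R) = -3 + (R - 43/7)/(R + 100) = -3 + (-43/7 + R)/(100 + R))
sqrt(431771 + o(-73)) = sqrt(431771 + (-2143 - 14*(-73))/(7*(100 - 73))) = sqrt(431771 + (1/7)*(-2143 + 1022)/27) = sqrt(431771 + (1/7)*(1/27)*(-1121)) = sqrt(431771 - 1121/189) = sqrt(81603598/189) = sqrt(1713675558)/63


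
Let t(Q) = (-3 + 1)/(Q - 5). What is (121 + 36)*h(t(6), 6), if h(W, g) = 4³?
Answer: 10048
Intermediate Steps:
t(Q) = -2/(-5 + Q)
h(W, g) = 64
(121 + 36)*h(t(6), 6) = (121 + 36)*64 = 157*64 = 10048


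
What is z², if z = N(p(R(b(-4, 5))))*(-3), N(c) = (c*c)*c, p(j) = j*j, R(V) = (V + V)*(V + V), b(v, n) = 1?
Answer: 150994944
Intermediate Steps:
R(V) = 4*V² (R(V) = (2*V)*(2*V) = 4*V²)
p(j) = j²
N(c) = c³ (N(c) = c²*c = c³)
z = -12288 (z = ((4*1²)²)³*(-3) = ((4*1)²)³*(-3) = (4²)³*(-3) = 16³*(-3) = 4096*(-3) = -12288)
z² = (-12288)² = 150994944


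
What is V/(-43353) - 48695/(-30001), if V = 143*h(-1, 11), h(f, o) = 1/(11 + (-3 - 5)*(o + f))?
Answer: 145668419258/89743701357 ≈ 1.6232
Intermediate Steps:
h(f, o) = 1/(11 - 8*f - 8*o) (h(f, o) = 1/(11 - 8*(f + o)) = 1/(11 + (-8*f - 8*o)) = 1/(11 - 8*f - 8*o))
V = -143/69 (V = 143*(-1/(-11 + 8*(-1) + 8*11)) = 143*(-1/(-11 - 8 + 88)) = 143*(-1/69) = -143/69 ≈ -2.0725)
V/(-43353) - 48695/(-30001) = -143/69/(-43353) - 48695/(-30001) = -143/69*(-1/43353) - 48695*(-1/30001) = 143/2991357 + 48695/30001 = 145668419258/89743701357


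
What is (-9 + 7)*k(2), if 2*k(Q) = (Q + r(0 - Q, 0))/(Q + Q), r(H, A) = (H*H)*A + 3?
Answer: -5/4 ≈ -1.2500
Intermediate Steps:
r(H, A) = 3 + A*H² (r(H, A) = H²*A + 3 = A*H² + 3 = 3 + A*H²)
k(Q) = (3 + Q)/(4*Q) (k(Q) = ((Q + (3 + 0*(0 - Q)²))/(Q + Q))/2 = ((Q + (3 + 0*(-Q)²))/((2*Q)))/2 = ((Q + (3 + 0*Q²))*(1/(2*Q)))/2 = ((Q + (3 + 0))*(1/(2*Q)))/2 = ((Q + 3)*(1/(2*Q)))/2 = ((3 + Q)*(1/(2*Q)))/2 = ((3 + Q)/(2*Q))/2 = (3 + Q)/(4*Q))
(-9 + 7)*k(2) = (-9 + 7)*((¼)*(3 + 2)/2) = -5/(2*2) = -2*5/8 = -5/4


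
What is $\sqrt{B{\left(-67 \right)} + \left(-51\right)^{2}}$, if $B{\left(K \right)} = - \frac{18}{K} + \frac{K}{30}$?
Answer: $\frac{\sqrt{10500362610}}{2010} \approx 50.981$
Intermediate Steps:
$B{\left(K \right)} = - \frac{18}{K} + \frac{K}{30}$ ($B{\left(K \right)} = - \frac{18}{K} + K \frac{1}{30} = - \frac{18}{K} + \frac{K}{30}$)
$\sqrt{B{\left(-67 \right)} + \left(-51\right)^{2}} = \sqrt{\left(- \frac{18}{-67} + \frac{1}{30} \left(-67\right)\right) + \left(-51\right)^{2}} = \sqrt{\left(\left(-18\right) \left(- \frac{1}{67}\right) - \frac{67}{30}\right) + 2601} = \sqrt{\left(\frac{18}{67} - \frac{67}{30}\right) + 2601} = \sqrt{- \frac{3949}{2010} + 2601} = \sqrt{\frac{5224061}{2010}} = \frac{\sqrt{10500362610}}{2010}$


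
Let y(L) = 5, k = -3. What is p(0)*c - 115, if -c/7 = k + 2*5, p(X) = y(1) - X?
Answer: -360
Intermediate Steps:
p(X) = 5 - X
c = -49 (c = -7*(-3 + 2*5) = -7*(-3 + 10) = -7*7 = -49)
p(0)*c - 115 = (5 - 1*0)*(-49) - 115 = (5 + 0)*(-49) - 115 = 5*(-49) - 115 = -245 - 115 = -360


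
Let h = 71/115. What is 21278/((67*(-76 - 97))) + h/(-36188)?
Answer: -88551773321/48237337420 ≈ -1.8358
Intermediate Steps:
h = 71/115 (h = 71*(1/115) = 71/115 ≈ 0.61739)
21278/((67*(-76 - 97))) + h/(-36188) = 21278/((67*(-76 - 97))) + (71/115)/(-36188) = 21278/((67*(-173))) + (71/115)*(-1/36188) = 21278/(-11591) - 71/4161620 = 21278*(-1/11591) - 71/4161620 = -21278/11591 - 71/4161620 = -88551773321/48237337420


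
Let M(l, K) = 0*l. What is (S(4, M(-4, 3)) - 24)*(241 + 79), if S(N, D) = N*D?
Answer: -7680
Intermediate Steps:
M(l, K) = 0
S(N, D) = D*N
(S(4, M(-4, 3)) - 24)*(241 + 79) = (0*4 - 24)*(241 + 79) = (0 - 24)*320 = -24*320 = -7680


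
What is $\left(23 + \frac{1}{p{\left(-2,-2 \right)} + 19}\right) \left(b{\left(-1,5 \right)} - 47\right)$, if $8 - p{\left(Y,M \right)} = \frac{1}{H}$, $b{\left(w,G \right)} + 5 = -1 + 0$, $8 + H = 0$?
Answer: $- \frac{264947}{217} \approx -1221.0$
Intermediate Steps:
$H = -8$ ($H = -8 + 0 = -8$)
$b{\left(w,G \right)} = -6$ ($b{\left(w,G \right)} = -5 + \left(-1 + 0\right) = -5 - 1 = -6$)
$p{\left(Y,M \right)} = \frac{65}{8}$ ($p{\left(Y,M \right)} = 8 - \frac{1}{-8} = 8 - - \frac{1}{8} = 8 + \frac{1}{8} = \frac{65}{8}$)
$\left(23 + \frac{1}{p{\left(-2,-2 \right)} + 19}\right) \left(b{\left(-1,5 \right)} - 47\right) = \left(23 + \frac{1}{\frac{65}{8} + 19}\right) \left(-6 - 47\right) = \left(23 + \frac{1}{\frac{217}{8}}\right) \left(-53\right) = \left(23 + \frac{8}{217}\right) \left(-53\right) = \frac{4999}{217} \left(-53\right) = - \frac{264947}{217}$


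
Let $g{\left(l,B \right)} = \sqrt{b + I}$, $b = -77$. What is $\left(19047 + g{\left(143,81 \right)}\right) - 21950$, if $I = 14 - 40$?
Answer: $-2903 + i \sqrt{103} \approx -2903.0 + 10.149 i$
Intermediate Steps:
$I = -26$
$g{\left(l,B \right)} = i \sqrt{103}$ ($g{\left(l,B \right)} = \sqrt{-77 - 26} = \sqrt{-103} = i \sqrt{103}$)
$\left(19047 + g{\left(143,81 \right)}\right) - 21950 = \left(19047 + i \sqrt{103}\right) - 21950 = -2903 + i \sqrt{103}$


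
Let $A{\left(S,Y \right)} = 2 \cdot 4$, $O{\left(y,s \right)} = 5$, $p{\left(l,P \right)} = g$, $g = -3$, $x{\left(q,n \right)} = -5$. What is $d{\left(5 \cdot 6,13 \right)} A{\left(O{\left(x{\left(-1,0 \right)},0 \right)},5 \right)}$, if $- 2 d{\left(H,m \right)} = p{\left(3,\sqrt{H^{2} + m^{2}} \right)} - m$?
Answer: $64$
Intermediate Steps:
$p{\left(l,P \right)} = -3$
$d{\left(H,m \right)} = \frac{3}{2} + \frac{m}{2}$ ($d{\left(H,m \right)} = - \frac{-3 - m}{2} = \frac{3}{2} + \frac{m}{2}$)
$A{\left(S,Y \right)} = 8$
$d{\left(5 \cdot 6,13 \right)} A{\left(O{\left(x{\left(-1,0 \right)},0 \right)},5 \right)} = \left(\frac{3}{2} + \frac{1}{2} \cdot 13\right) 8 = \left(\frac{3}{2} + \frac{13}{2}\right) 8 = 8 \cdot 8 = 64$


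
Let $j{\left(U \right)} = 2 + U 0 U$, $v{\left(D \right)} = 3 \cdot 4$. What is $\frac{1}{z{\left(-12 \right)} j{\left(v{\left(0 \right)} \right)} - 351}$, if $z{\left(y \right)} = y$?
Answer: $- \frac{1}{375} \approx -0.0026667$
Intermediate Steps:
$v{\left(D \right)} = 12$
$j{\left(U \right)} = 2$ ($j{\left(U \right)} = 2 + 0 U = 2 + 0 = 2$)
$\frac{1}{z{\left(-12 \right)} j{\left(v{\left(0 \right)} \right)} - 351} = \frac{1}{\left(-12\right) 2 - 351} = \frac{1}{-24 - 351} = \frac{1}{-375} = - \frac{1}{375}$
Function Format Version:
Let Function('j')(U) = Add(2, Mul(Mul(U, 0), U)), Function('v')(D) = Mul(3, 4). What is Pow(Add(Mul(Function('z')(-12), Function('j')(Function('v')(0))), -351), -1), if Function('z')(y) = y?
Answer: Rational(-1, 375) ≈ -0.0026667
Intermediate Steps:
Function('v')(D) = 12
Function('j')(U) = 2 (Function('j')(U) = Add(2, Mul(0, U)) = Add(2, 0) = 2)
Pow(Add(Mul(Function('z')(-12), Function('j')(Function('v')(0))), -351), -1) = Pow(Add(Mul(-12, 2), -351), -1) = Pow(Add(-24, -351), -1) = Pow(-375, -1) = Rational(-1, 375)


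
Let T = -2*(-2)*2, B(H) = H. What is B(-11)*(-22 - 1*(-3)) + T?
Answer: 217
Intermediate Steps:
T = 8 (T = 4*2 = 8)
B(-11)*(-22 - 1*(-3)) + T = -11*(-22 - 1*(-3)) + 8 = -11*(-22 + 3) + 8 = -11*(-19) + 8 = 209 + 8 = 217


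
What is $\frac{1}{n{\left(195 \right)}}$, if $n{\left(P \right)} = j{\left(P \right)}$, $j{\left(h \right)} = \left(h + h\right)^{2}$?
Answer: $\frac{1}{152100} \approx 6.5746 \cdot 10^{-6}$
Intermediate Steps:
$j{\left(h \right)} = 4 h^{2}$ ($j{\left(h \right)} = \left(2 h\right)^{2} = 4 h^{2}$)
$n{\left(P \right)} = 4 P^{2}$
$\frac{1}{n{\left(195 \right)}} = \frac{1}{4 \cdot 195^{2}} = \frac{1}{4 \cdot 38025} = \frac{1}{152100}$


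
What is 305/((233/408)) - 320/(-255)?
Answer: 6361352/11883 ≈ 535.33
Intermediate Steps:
305/((233/408)) - 320/(-255) = 305/((233*(1/408))) - 320*(-1/255) = 305/(233/408) + 64/51 = 305*(408/233) + 64/51 = 124440/233 + 64/51 = 6361352/11883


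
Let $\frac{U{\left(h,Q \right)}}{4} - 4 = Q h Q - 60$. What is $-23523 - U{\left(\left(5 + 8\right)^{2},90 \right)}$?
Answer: $-5498899$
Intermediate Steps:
$U{\left(h,Q \right)} = -224 + 4 h Q^{2}$ ($U{\left(h,Q \right)} = 16 + 4 \left(Q h Q - 60\right) = 16 + 4 \left(h Q^{2} - 60\right) = 16 + 4 \left(-60 + h Q^{2}\right) = 16 + \left(-240 + 4 h Q^{2}\right) = -224 + 4 h Q^{2}$)
$-23523 - U{\left(\left(5 + 8\right)^{2},90 \right)} = -23523 - \left(-224 + 4 \left(5 + 8\right)^{2} \cdot 90^{2}\right) = -23523 - \left(-224 + 4 \cdot 13^{2} \cdot 8100\right) = -23523 - \left(-224 + 4 \cdot 169 \cdot 8100\right) = -23523 - \left(-224 + 5475600\right) = -23523 - 5475376 = -5498899$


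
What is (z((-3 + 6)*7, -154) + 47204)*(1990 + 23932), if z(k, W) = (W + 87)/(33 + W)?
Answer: 148060009422/121 ≈ 1.2236e+9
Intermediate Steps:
z(k, W) = (87 + W)/(33 + W)
(z((-3 + 6)*7, -154) + 47204)*(1990 + 23932) = ((87 - 154)/(33 - 154) + 47204)*(1990 + 23932) = (-67/(-121) + 47204)*25922 = (-1/121*(-67) + 47204)*25922 = (67/121 + 47204)*25922 = (5711751/121)*25922 = 148060009422/121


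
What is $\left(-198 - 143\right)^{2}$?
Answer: $116281$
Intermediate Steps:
$\left(-198 - 143\right)^{2} = \left(-341\right)^{2} = 116281$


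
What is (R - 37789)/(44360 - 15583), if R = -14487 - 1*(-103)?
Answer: -52173/28777 ≈ -1.8130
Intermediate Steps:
R = -14384 (R = -14487 + 103 = -14384)
(R - 37789)/(44360 - 15583) = (-14384 - 37789)/(44360 - 15583) = -52173/28777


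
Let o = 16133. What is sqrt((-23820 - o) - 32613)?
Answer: I*sqrt(72566) ≈ 269.38*I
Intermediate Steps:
sqrt((-23820 - o) - 32613) = sqrt((-23820 - 1*16133) - 32613) = sqrt((-23820 - 16133) - 32613) = sqrt(-39953 - 32613) = sqrt(-72566) = I*sqrt(72566)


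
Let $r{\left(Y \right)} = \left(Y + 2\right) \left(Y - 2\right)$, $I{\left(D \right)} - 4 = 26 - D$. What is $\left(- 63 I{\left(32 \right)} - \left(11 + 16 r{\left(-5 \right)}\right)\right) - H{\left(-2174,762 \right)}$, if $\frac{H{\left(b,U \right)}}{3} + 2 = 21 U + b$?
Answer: $-41699$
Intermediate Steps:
$I{\left(D \right)} = 30 - D$ ($I{\left(D \right)} = 4 - \left(-26 + D\right) = 30 - D$)
$r{\left(Y \right)} = \left(-2 + Y\right) \left(2 + Y\right)$ ($r{\left(Y \right)} = \left(2 + Y\right) \left(-2 + Y\right) = \left(-2 + Y\right) \left(2 + Y\right)$)
$H{\left(b,U \right)} = -6 + 3 b + 63 U$ ($H{\left(b,U \right)} = -6 + 3 \left(21 U + b\right) = -6 + 3 \left(b + 21 U\right) = -6 + \left(3 b + 63 U\right) = -6 + 3 b + 63 U$)
$\left(- 63 I{\left(32 \right)} - \left(11 + 16 r{\left(-5 \right)}\right)\right) - H{\left(-2174,762 \right)} = \left(- 63 \left(30 - 32\right) - \left(11 + 16 \left(-4 + \left(-5\right)^{2}\right)\right)\right) - \left(-6 + 3 \left(-2174\right) + 63 \cdot 762\right) = \left(- 63 \left(30 - 32\right) - \left(11 + 16 \left(-4 + 25\right)\right)\right) - \left(-6 - 6522 + 48006\right) = \left(\left(-63\right) \left(-2\right) - 347\right) - 41478 = \left(126 - 347\right) - 41478 = -221 - 41478 = -41699$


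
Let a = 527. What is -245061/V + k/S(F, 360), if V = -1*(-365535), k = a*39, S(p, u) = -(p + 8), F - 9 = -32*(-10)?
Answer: -843936268/13687255 ≈ -61.659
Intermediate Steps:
F = 329 (F = 9 - 32*(-10) = 9 + 320 = 329)
S(p, u) = -8 - p (S(p, u) = -(8 + p) = -8 - p)
k = 20553 (k = 527*39 = 20553)
V = 365535
-245061/V + k/S(F, 360) = -245061/365535 + 20553/(-8 - 1*329) = -245061*1/365535 + 20553/(-8 - 329) = -27229/40615 + 20553/(-337) = -27229/40615 + 20553*(-1/337) = -27229/40615 - 20553/337 = -843936268/13687255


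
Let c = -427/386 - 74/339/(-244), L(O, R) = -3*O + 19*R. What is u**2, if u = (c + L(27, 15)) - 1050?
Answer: 11430059888913516964/15928456156209 ≈ 7.1759e+5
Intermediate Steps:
c = -4411396/3991047 (c = -427*1/386 - 74*1/339*(-1/244) = -427/386 - 74/339*(-1/244) = -427/386 + 37/41358 = -4411396/3991047 ≈ -1.1053)
u = -3380837158/3991047 (u = (-4411396/3991047 + (-3*27 + 19*15)) - 1050 = (-4411396/3991047 + (-81 + 285)) - 1050 = (-4411396/3991047 + 204) - 1050 = 809762192/3991047 - 1050 = -3380837158/3991047 ≈ -847.11)
u**2 = (-3380837158/3991047)**2 = 11430059888913516964/15928456156209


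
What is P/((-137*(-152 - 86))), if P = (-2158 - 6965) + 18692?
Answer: 1367/4658 ≈ 0.29347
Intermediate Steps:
P = 9569 (P = -9123 + 18692 = 9569)
P/((-137*(-152 - 86))) = 9569/((-137*(-152 - 86))) = 9569/((-137*(-238))) = 9569/32606 = 9569*(1/32606) = 1367/4658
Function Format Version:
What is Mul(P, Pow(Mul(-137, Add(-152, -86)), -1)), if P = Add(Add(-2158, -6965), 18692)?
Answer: Rational(1367, 4658) ≈ 0.29347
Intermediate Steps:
P = 9569 (P = Add(-9123, 18692) = 9569)
Mul(P, Pow(Mul(-137, Add(-152, -86)), -1)) = Mul(9569, Pow(Mul(-137, Add(-152, -86)), -1)) = Mul(9569, Pow(Mul(-137, -238), -1)) = Mul(9569, Pow(32606, -1)) = Mul(9569, Rational(1, 32606)) = Rational(1367, 4658)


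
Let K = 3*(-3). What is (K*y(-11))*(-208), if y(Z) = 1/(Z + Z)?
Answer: -936/11 ≈ -85.091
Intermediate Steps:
K = -9
y(Z) = 1/(2*Z)
(K*y(-11))*(-208) = -9/(2*(-11))*(-208) = -9*(-1)/(2*11)*(-208) = -9*(-1/22)*(-208) = (9/22)*(-208) = -936/11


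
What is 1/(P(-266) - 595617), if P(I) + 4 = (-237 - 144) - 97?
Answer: -1/596099 ≈ -1.6776e-6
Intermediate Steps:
P(I) = -482 (P(I) = -4 + ((-237 - 144) - 97) = -4 + (-381 - 97) = -4 - 478 = -482)
1/(P(-266) - 595617) = 1/(-482 - 595617) = 1/(-596099) = -1/596099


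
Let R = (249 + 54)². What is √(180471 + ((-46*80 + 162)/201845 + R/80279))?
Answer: 2*√11846499574777655533044110/16203914755 ≈ 424.82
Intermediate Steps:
R = 91809 (R = 303² = 91809)
√(180471 + ((-46*80 + 162)/201845 + R/80279)) = √(180471 + ((-46*80 + 162)/201845 + 91809/80279)) = √(180471 + ((-3680 + 162)*(1/201845) + 91809*(1/80279))) = √(180471 + (-3518*1/201845 + 91809/80279)) = √(180471 + (-3518/201845 + 91809/80279)) = √(180471 + 18248766083/16203914755) = √(2924354948515688/16203914755) = 2*√11846499574777655533044110/16203914755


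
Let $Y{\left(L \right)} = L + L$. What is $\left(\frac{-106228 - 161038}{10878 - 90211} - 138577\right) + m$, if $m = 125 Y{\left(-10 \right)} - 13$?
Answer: $- \frac{11192825704}{79333} \approx -1.4109 \cdot 10^{5}$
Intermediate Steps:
$Y{\left(L \right)} = 2 L$
$m = -2513$ ($m = 125 \cdot 2 \left(-10\right) - 13 = 125 \left(-20\right) - 13 = -2500 - 13 = -2513$)
$\left(\frac{-106228 - 161038}{10878 - 90211} - 138577\right) + m = \left(\frac{-106228 - 161038}{10878 - 90211} - 138577\right) - 2513 = \left(- \frac{267266}{-79333} - 138577\right) - 2513 = \left(\left(-267266\right) \left(- \frac{1}{79333}\right) - 138577\right) - 2513 = \left(\frac{267266}{79333} - 138577\right) - 2513 = - \frac{10993461875}{79333} - 2513 = - \frac{11192825704}{79333}$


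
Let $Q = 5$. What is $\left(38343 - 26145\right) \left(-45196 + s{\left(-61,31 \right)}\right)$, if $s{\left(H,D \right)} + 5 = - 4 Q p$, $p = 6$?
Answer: $-552825558$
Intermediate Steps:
$s{\left(H,D \right)} = -125$ ($s{\left(H,D \right)} = -5 + \left(-4\right) 5 \cdot 6 = -5 - 120 = -125$)
$\left(38343 - 26145\right) \left(-45196 + s{\left(-61,31 \right)}\right) = \left(38343 - 26145\right) \left(-45196 - 125\right) = 12198 \left(-45321\right) = -552825558$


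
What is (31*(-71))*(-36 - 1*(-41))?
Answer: -11005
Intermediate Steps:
(31*(-71))*(-36 - 1*(-41)) = -2201*(-36 + 41) = -2201*5 = -11005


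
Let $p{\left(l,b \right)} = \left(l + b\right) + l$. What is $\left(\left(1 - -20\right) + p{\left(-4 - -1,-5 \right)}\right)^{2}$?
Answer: $100$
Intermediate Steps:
$p{\left(l,b \right)} = b + 2 l$ ($p{\left(l,b \right)} = \left(b + l\right) + l = b + 2 l$)
$\left(\left(1 - -20\right) + p{\left(-4 - -1,-5 \right)}\right)^{2} = \left(\left(1 - -20\right) + \left(-5 + 2 \left(-4 - -1\right)\right)\right)^{2} = \left(\left(1 + 20\right) + \left(-5 + 2 \left(-4 + 1\right)\right)\right)^{2} = \left(21 + \left(-5 + 2 \left(-3\right)\right)\right)^{2} = \left(21 - 11\right)^{2} = 10^{2} = 100$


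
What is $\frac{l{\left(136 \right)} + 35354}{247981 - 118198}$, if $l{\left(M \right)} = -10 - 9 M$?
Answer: $\frac{34120}{129783} \approx 0.2629$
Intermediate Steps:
$\frac{l{\left(136 \right)} + 35354}{247981 - 118198} = \frac{\left(-10 - 1224\right) + 35354}{247981 - 118198} = \frac{\left(-10 - 1224\right) + 35354}{129783} = \left(-1234 + 35354\right) \frac{1}{129783} = 34120 \cdot \frac{1}{129783} = \frac{34120}{129783}$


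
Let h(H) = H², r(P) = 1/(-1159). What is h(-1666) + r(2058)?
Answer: 3216869403/1159 ≈ 2.7756e+6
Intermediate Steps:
r(P) = -1/1159
h(-1666) + r(2058) = (-1666)² - 1/1159 = 2775556 - 1/1159 = 3216869403/1159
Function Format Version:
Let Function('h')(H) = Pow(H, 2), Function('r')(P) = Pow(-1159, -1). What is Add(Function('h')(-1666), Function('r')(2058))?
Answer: Rational(3216869403, 1159) ≈ 2.7756e+6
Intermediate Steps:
Function('r')(P) = Rational(-1, 1159)
Add(Function('h')(-1666), Function('r')(2058)) = Add(Pow(-1666, 2), Rational(-1, 1159)) = Add(2775556, Rational(-1, 1159)) = Rational(3216869403, 1159)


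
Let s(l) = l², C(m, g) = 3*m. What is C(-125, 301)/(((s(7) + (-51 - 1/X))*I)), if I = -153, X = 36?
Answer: -1500/1241 ≈ -1.2087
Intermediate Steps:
C(-125, 301)/(((s(7) + (-51 - 1/X))*I)) = (3*(-125))/(((7² + (-51 - 1/36))*(-153))) = -375*(-1/(153*(49 + (-51 - 1*1/36)))) = -375*(-1/(153*(49 + (-51 - 1/36)))) = -375*(-1/(153*(49 - 1837/36))) = -375/((-73/36*(-153))) = -375/1241/4 = -375*4/1241 = -1500/1241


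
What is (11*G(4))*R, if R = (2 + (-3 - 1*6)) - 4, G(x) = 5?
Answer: -605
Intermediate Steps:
R = -11 (R = (2 + (-3 - 6)) - 4 = (2 - 9) - 4 = -7 - 4 = -11)
(11*G(4))*R = (11*5)*(-11) = 55*(-11) = -605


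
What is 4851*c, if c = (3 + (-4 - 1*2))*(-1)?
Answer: 14553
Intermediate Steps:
c = 3 (c = (3 + (-4 - 2))*(-1) = (3 - 6)*(-1) = -3*(-1) = 3)
4851*c = 4851*3 = 14553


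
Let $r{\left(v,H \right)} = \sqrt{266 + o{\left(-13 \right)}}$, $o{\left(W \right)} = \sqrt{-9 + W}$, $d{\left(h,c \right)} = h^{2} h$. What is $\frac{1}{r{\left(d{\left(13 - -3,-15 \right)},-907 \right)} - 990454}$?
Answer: $- \frac{1}{990454 - \sqrt{266 + i \sqrt{22}}} \approx -1.0097 \cdot 10^{-6} - 1.4658 \cdot 10^{-13} i$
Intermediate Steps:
$d{\left(h,c \right)} = h^{3}$
$r{\left(v,H \right)} = \sqrt{266 + i \sqrt{22}}$ ($r{\left(v,H \right)} = \sqrt{266 + \sqrt{-9 - 13}} = \sqrt{266 + \sqrt{-22}} = \sqrt{266 + i \sqrt{22}}$)
$\frac{1}{r{\left(d{\left(13 - -3,-15 \right)},-907 \right)} - 990454} = \frac{1}{\sqrt{266 + i \sqrt{22}} - 990454} = \frac{1}{-990454 + \sqrt{266 + i \sqrt{22}}}$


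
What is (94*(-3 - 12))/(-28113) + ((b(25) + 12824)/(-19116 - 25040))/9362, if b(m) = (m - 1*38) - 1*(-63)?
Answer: 97085969793/1936931685556 ≈ 0.050124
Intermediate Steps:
b(m) = 25 + m (b(m) = (m - 38) + 63 = (-38 + m) + 63 = 25 + m)
(94*(-3 - 12))/(-28113) + ((b(25) + 12824)/(-19116 - 25040))/9362 = (94*(-3 - 12))/(-28113) + (((25 + 25) + 12824)/(-19116 - 25040))/9362 = (94*(-15))*(-1/28113) + ((50 + 12824)/(-44156))*(1/9362) = -1410*(-1/28113) + (12874*(-1/44156))*(1/9362) = 470/9371 - 6437/22078*1/9362 = 470/9371 - 6437/206694236 = 97085969793/1936931685556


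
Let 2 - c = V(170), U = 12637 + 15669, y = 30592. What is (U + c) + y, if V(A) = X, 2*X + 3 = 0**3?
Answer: 117803/2 ≈ 58902.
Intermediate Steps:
X = -3/2 (X = -3/2 + (1/2)*0**3 = -3/2 + (1/2)*0 = -3/2 + 0 = -3/2 ≈ -1.5000)
V(A) = -3/2
U = 28306
c = 7/2 (c = 2 - 1*(-3/2) = 2 + 3/2 = 7/2 ≈ 3.5000)
(U + c) + y = (28306 + 7/2) + 30592 = 56619/2 + 30592 = 117803/2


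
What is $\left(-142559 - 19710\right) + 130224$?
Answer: $-32045$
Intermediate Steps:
$\left(-142559 - 19710\right) + 130224 = -162269 + 130224 = -32045$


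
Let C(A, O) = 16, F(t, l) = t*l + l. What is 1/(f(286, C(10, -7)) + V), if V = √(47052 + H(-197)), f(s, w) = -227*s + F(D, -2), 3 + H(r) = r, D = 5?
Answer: -32467/2108188752 - √11713/2108188752 ≈ -1.5452e-5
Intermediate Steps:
F(t, l) = l + l*t (F(t, l) = l*t + l = l + l*t)
H(r) = -3 + r
f(s, w) = -12 - 227*s (f(s, w) = -227*s - 2*(1 + 5) = -227*s - 2*6 = -227*s - 12 = -12 - 227*s)
V = 2*√11713 (V = √(47052 + (-3 - 197)) = √(47052 - 200) = √46852 = 2*√11713 ≈ 216.45)
1/(f(286, C(10, -7)) + V) = 1/((-12 - 227*286) + 2*√11713) = 1/((-12 - 64922) + 2*√11713) = 1/(-64934 + 2*√11713)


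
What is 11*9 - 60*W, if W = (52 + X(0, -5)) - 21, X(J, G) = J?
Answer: -1761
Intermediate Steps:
W = 31 (W = (52 + 0) - 21 = 52 - 21 = 31)
11*9 - 60*W = 11*9 - 60*31 = 99 - 1860 = -1761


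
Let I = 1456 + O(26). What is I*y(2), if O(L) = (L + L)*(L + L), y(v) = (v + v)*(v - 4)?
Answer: -33280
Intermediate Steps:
y(v) = 2*v*(-4 + v) (y(v) = (2*v)*(-4 + v) = 2*v*(-4 + v))
O(L) = 4*L² (O(L) = (2*L)*(2*L) = 4*L²)
I = 4160 (I = 1456 + 4*26² = 1456 + 4*676 = 1456 + 2704 = 4160)
I*y(2) = 4160*(2*2*(-4 + 2)) = 4160*(2*2*(-2)) = 4160*(-8) = -33280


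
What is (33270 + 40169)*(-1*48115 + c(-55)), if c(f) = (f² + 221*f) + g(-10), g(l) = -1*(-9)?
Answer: -4203354604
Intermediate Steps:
g(l) = 9
c(f) = 9 + f² + 221*f (c(f) = (f² + 221*f) + 9 = 9 + f² + 221*f)
(33270 + 40169)*(-1*48115 + c(-55)) = (33270 + 40169)*(-1*48115 + (9 + (-55)² + 221*(-55))) = 73439*(-48115 + (9 + 3025 - 12155)) = 73439*(-48115 - 9121) = 73439*(-57236) = -4203354604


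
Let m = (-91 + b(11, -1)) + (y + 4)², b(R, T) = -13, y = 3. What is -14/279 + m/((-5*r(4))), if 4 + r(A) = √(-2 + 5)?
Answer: -12458/3627 - 11*√3/13 ≈ -4.9004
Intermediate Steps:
r(A) = -4 + √3 (r(A) = -4 + √(-2 + 5) = -4 + √3)
m = -55 (m = (-91 - 13) + (3 + 4)² = -104 + 7² = -104 + 49 = -55)
-14/279 + m/((-5*r(4))) = -14/279 - 55*(-1/(5*(-4 + √3))) = -14*1/279 - 55/(20 - 5*√3) = -14/279 - 55/(20 - 5*√3)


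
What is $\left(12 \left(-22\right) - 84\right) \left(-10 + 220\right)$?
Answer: $-73080$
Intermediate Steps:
$\left(12 \left(-22\right) - 84\right) \left(-10 + 220\right) = \left(-264 - 84\right) 210 = \left(-348\right) 210 = -73080$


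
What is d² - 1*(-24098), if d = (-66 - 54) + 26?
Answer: 32934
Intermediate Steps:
d = -94 (d = -120 + 26 = -94)
d² - 1*(-24098) = (-94)² - 1*(-24098) = 8836 + 24098 = 32934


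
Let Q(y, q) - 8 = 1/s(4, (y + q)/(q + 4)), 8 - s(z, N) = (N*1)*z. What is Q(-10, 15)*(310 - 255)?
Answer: 5375/12 ≈ 447.92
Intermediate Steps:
s(z, N) = 8 - N*z (s(z, N) = 8 - N*1*z = 8 - N*z)
Q(y, q) = 8 + 1/(8 - 4*(q + y)/(4 + q)) (Q(y, q) = 8 + 1/(8 - 1*(y + q)/(q + 4)*4) = 8 + 1/(8 - 1*(q + y)/(4 + q)*4) = 8 + 1/(8 - 4*(q + y)/(4 + q)))
Q(-10, 15)*(310 - 255) = ((-65 + 8*(-10) - 33/4*15)/(-8 - 10 - 1*15))*(310 - 255) = ((-65 - 80 - 495/4)/(-8 - 10 - 15))*55 = (-1075/4/(-33))*55 = -1/33*(-1075/4)*55 = (1075/132)*55 = 5375/12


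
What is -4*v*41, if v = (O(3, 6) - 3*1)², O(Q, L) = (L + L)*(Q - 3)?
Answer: -1476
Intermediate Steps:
O(Q, L) = 2*L*(-3 + Q) (O(Q, L) = (2*L)*(-3 + Q) = 2*L*(-3 + Q))
v = 9 (v = (2*6*(-3 + 3) - 3*1)² = (2*6*0 - 3)² = (0 - 3)² = (-3)² = 9)
-4*v*41 = -4*9*41 = -36*41 = -1476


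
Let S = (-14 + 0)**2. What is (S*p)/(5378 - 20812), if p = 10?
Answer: -980/7717 ≈ -0.12699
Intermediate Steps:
S = 196 (S = (-14)**2 = 196)
(S*p)/(5378 - 20812) = (196*10)/(5378 - 20812) = 1960/(-15434) = 1960*(-1/15434) = -980/7717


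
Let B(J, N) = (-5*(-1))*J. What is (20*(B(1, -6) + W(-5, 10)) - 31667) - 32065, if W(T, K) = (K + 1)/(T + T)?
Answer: -63654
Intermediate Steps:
W(T, K) = (1 + K)/(2*T) (W(T, K) = (1 + K)/((2*T)) = (1 + K)*(1/(2*T)) = (1 + K)/(2*T))
B(J, N) = 5*J
(20*(B(1, -6) + W(-5, 10)) - 31667) - 32065 = (20*(5*1 + (½)*(1 + 10)/(-5)) - 31667) - 32065 = (20*(5 + (½)*(-⅕)*11) - 31667) - 32065 = (20*(5 - 11/10) - 31667) - 32065 = (20*(39/10) - 31667) - 32065 = (78 - 31667) - 32065 = -31589 - 32065 = -63654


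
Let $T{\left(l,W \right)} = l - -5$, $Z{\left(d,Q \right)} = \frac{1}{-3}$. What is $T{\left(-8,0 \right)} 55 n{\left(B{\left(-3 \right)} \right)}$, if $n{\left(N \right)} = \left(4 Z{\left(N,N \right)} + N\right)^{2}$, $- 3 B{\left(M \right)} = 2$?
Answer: $-660$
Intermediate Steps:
$B{\left(M \right)} = - \frac{2}{3}$ ($B{\left(M \right)} = \left(- \frac{1}{3}\right) 2 = - \frac{2}{3}$)
$Z{\left(d,Q \right)} = - \frac{1}{3}$
$T{\left(l,W \right)} = 5 + l$ ($T{\left(l,W \right)} = l + 5 = 5 + l$)
$n{\left(N \right)} = \left(- \frac{4}{3} + N\right)^{2}$ ($n{\left(N \right)} = \left(4 \left(- \frac{1}{3}\right) + N\right)^{2} = \left(- \frac{4}{3} + N\right)^{2}$)
$T{\left(-8,0 \right)} 55 n{\left(B{\left(-3 \right)} \right)} = \left(5 - 8\right) 55 \frac{\left(-4 + 3 \left(- \frac{2}{3}\right)\right)^{2}}{9} = \left(-3\right) 55 \frac{\left(-4 - 2\right)^{2}}{9} = - 165 \frac{\left(-6\right)^{2}}{9} = - 165 \cdot \frac{1}{9} \cdot 36 = \left(-165\right) 4 = -660$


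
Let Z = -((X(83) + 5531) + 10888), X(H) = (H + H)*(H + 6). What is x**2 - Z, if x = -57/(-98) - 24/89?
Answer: 2372961351653/76073284 ≈ 31193.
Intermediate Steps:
x = 2721/8722 (x = -57*(-1/98) - 24*1/89 = 57/98 - 24/89 = 2721/8722 ≈ 0.31197)
X(H) = 2*H*(6 + H) (X(H) = (2*H)*(6 + H) = 2*H*(6 + H))
Z = -31193 (Z = -((2*83*(6 + 83) + 5531) + 10888) = -((2*83*89 + 5531) + 10888) = -((14774 + 5531) + 10888) = -(20305 + 10888) = -1*31193 = -31193)
x**2 - Z = (2721/8722)**2 - 1*(-31193) = 7403841/76073284 + 31193 = 2372961351653/76073284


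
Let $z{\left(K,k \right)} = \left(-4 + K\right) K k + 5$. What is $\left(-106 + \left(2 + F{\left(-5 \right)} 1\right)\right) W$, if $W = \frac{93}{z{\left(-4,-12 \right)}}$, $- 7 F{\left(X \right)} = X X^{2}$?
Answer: $\frac{56079}{2653} \approx 21.138$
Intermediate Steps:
$z{\left(K,k \right)} = 5 + K k \left(-4 + K\right)$ ($z{\left(K,k \right)} = K \left(-4 + K\right) k + 5 = K k \left(-4 + K\right) + 5 = 5 + K k \left(-4 + K\right)$)
$F{\left(X \right)} = - \frac{X^{3}}{7}$ ($F{\left(X \right)} = - \frac{X X^{2}}{7} = - \frac{X^{3}}{7}$)
$W = - \frac{93}{379}$ ($W = \frac{93}{5 - 12 \left(-4\right)^{2} - \left(-16\right) \left(-12\right)} = \frac{93}{5 - 192 - 192} = \frac{93}{-379} = 93 \left(- \frac{1}{379}\right) = - \frac{93}{379} \approx -0.24538$)
$\left(-106 + \left(2 + F{\left(-5 \right)} 1\right)\right) W = \left(-106 + \left(2 + - \frac{\left(-5\right)^{3}}{7} \cdot 1\right)\right) \left(- \frac{93}{379}\right) = \left(-106 + \left(2 + \left(- \frac{1}{7}\right) \left(-125\right) 1\right)\right) \left(- \frac{93}{379}\right) = \left(-106 + \left(2 + \frac{125}{7} \cdot 1\right)\right) \left(- \frac{93}{379}\right) = \left(-106 + \left(2 + \frac{125}{7}\right)\right) \left(- \frac{93}{379}\right) = \left(-106 + \frac{139}{7}\right) \left(- \frac{93}{379}\right) = \left(- \frac{603}{7}\right) \left(- \frac{93}{379}\right) = \frac{56079}{2653}$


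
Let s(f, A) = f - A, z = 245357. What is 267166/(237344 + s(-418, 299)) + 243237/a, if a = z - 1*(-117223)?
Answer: 51475163293/28598739220 ≈ 1.7999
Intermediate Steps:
a = 362580 (a = 245357 - 1*(-117223) = 245357 + 117223 = 362580)
267166/(237344 + s(-418, 299)) + 243237/a = 267166/(237344 + (-418 - 1*299)) + 243237/362580 = 267166/(237344 + (-418 - 299)) + 243237*(1/362580) = 267166/(237344 - 717) + 81079/120860 = 267166/236627 + 81079/120860 = 51475163293/28598739220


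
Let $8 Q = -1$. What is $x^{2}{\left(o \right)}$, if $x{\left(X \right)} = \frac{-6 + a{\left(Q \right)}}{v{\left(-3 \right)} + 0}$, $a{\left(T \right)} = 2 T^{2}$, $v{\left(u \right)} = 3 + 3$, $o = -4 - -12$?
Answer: $\frac{36481}{36864} \approx 0.98961$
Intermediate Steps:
$Q = - \frac{1}{8}$ ($Q = \frac{1}{8} \left(-1\right) = - \frac{1}{8} \approx -0.125$)
$o = 8$ ($o = -4 + 12 = 8$)
$v{\left(u \right)} = 6$
$x{\left(X \right)} = - \frac{191}{192}$ ($x{\left(X \right)} = \frac{-6 + 2 \left(- \frac{1}{8}\right)^{2}}{6 + 0} = \frac{-6 + 2 \cdot \frac{1}{64}}{6} = \left(-6 + \frac{1}{32}\right) \frac{1}{6} = \left(- \frac{191}{32}\right) \frac{1}{6} = - \frac{191}{192}$)
$x^{2}{\left(o \right)} = \left(- \frac{191}{192}\right)^{2} = \frac{36481}{36864}$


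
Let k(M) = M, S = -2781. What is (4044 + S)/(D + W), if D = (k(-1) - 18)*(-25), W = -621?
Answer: -1263/146 ≈ -8.6507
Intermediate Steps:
D = 475 (D = (-1 - 18)*(-25) = -19*(-25) = 475)
(4044 + S)/(D + W) = (4044 - 2781)/(475 - 621) = 1263/(-146) = 1263*(-1/146) = -1263/146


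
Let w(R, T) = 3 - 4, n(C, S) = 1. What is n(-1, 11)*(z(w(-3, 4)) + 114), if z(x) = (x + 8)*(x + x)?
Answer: 100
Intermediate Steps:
w(R, T) = -1
z(x) = 2*x*(8 + x) (z(x) = (8 + x)*(2*x) = 2*x*(8 + x))
n(-1, 11)*(z(w(-3, 4)) + 114) = 1*(2*(-1)*(8 - 1) + 114) = 1*(2*(-1)*7 + 114) = 1*(-14 + 114) = 1*100 = 100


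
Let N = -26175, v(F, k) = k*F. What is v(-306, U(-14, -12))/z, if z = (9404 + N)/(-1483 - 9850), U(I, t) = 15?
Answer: -52018470/16771 ≈ -3101.7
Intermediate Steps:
v(F, k) = F*k
z = 16771/11333 (z = (9404 - 26175)/(-1483 - 9850) = -16771/(-11333) = -16771*(-1/11333) = 16771/11333 ≈ 1.4798)
v(-306, U(-14, -12))/z = (-306*15)/(16771/11333) = -4590*11333/16771 = -52018470/16771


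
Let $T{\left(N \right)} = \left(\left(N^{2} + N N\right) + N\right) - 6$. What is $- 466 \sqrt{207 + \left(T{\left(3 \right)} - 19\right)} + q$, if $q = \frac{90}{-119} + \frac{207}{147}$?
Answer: $\frac{543}{833} - 466 \sqrt{203} \approx -6638.8$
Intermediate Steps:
$T{\left(N \right)} = -6 + N + 2 N^{2}$ ($T{\left(N \right)} = \left(\left(N^{2} + N^{2}\right) + N\right) - 6 = \left(2 N^{2} + N\right) - 6 = \left(N + 2 N^{2}\right) - 6 = -6 + N + 2 N^{2}$)
$q = \frac{543}{833}$ ($q = 90 \left(- \frac{1}{119}\right) + 207 \cdot \frac{1}{147} = - \frac{90}{119} + \frac{69}{49} = \frac{543}{833} \approx 0.65186$)
$- 466 \sqrt{207 + \left(T{\left(3 \right)} - 19\right)} + q = - 466 \sqrt{207 + \left(\left(-6 + 3 + 2 \cdot 3^{2}\right) - 19\right)} + \frac{543}{833} = - 466 \sqrt{207 + \left(\left(-6 + 3 + 2 \cdot 9\right) - 19\right)} + \frac{543}{833} = - 466 \sqrt{207 + \left(\left(-6 + 3 + 18\right) - 19\right)} + \frac{543}{833} = - 466 \sqrt{207 + \left(15 - 19\right)} + \frac{543}{833} = - 466 \sqrt{207 - 4} + \frac{543}{833} = - 466 \sqrt{203} + \frac{543}{833} = \frac{543}{833} - 466 \sqrt{203}$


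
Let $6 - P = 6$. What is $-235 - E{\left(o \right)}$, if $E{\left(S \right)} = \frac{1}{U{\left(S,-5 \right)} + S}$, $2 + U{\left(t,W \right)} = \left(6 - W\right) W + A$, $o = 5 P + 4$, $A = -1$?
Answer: $- \frac{12689}{54} \approx -234.98$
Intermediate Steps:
$P = 0$ ($P = 6 - 6 = 0$)
$o = 4$ ($o = 5 \cdot 0 + 4 = 0 + 4 = 4$)
$U{\left(t,W \right)} = -3 + W \left(6 - W\right)$ ($U{\left(t,W \right)} = -2 + \left(\left(6 - W\right) W - 1\right) = -2 + \left(W \left(6 - W\right) - 1\right) = -2 + \left(-1 + W \left(6 - W\right)\right) = -3 + W \left(6 - W\right)$)
$E{\left(S \right)} = \frac{1}{-58 + S}$ ($E{\left(S \right)} = \frac{1}{\left(-3 - \left(-5\right)^{2} + 6 \left(-5\right)\right) + S} = \frac{1}{\left(-3 - 25 - 30\right) + S} = \frac{1}{-58 + S}$)
$-235 - E{\left(o \right)} = -235 - \frac{1}{-58 + 4} = -235 - \frac{1}{-54} = -235 - - \frac{1}{54} = -235 + \frac{1}{54} = - \frac{12689}{54}$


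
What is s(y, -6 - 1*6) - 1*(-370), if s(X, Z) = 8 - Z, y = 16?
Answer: 390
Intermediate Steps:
s(y, -6 - 1*6) - 1*(-370) = (8 - (-6 - 1*6)) - 1*(-370) = (8 - (-6 - 6)) + 370 = (8 - 1*(-12)) + 370 = (8 + 12) + 370 = 20 + 370 = 390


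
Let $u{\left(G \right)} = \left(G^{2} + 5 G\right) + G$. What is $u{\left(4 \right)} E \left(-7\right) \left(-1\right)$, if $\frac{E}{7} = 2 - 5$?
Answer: $-5880$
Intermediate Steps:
$E = -21$ ($E = 7 \left(2 - 5\right) = 7 \left(-3\right) = -21$)
$u{\left(G \right)} = G^{2} + 6 G$
$u{\left(4 \right)} E \left(-7\right) \left(-1\right) = 4 \left(6 + 4\right) \left(-21\right) \left(-7\right) \left(-1\right) = 4 \cdot 10 \cdot 147 \left(-1\right) = 40 \left(-147\right) = -5880$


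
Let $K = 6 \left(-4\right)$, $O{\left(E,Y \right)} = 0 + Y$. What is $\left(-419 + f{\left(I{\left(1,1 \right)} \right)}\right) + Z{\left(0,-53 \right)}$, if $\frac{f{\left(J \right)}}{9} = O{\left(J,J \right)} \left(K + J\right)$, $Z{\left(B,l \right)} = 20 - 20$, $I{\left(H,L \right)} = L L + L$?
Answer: $-815$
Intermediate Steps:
$I{\left(H,L \right)} = L + L^{2}$ ($I{\left(H,L \right)} = L^{2} + L = L + L^{2}$)
$O{\left(E,Y \right)} = Y$
$Z{\left(B,l \right)} = 0$
$K = -24$
$f{\left(J \right)} = 9 J \left(-24 + J\right)$
$\left(-419 + f{\left(I{\left(1,1 \right)} \right)}\right) + Z{\left(0,-53 \right)} = \left(-419 + 9 \cdot 1 \left(1 + 1\right) \left(-24 + 1 \left(1 + 1\right)\right)\right) + 0 = \left(-419 + 9 \cdot 1 \cdot 2 \left(-24 + 1 \cdot 2\right)\right) + 0 = \left(-419 + 9 \cdot 2 \left(-24 + 2\right)\right) + 0 = \left(-419 + 9 \cdot 2 \left(-22\right)\right) + 0 = \left(-419 - 396\right) + 0 = -815 + 0 = -815$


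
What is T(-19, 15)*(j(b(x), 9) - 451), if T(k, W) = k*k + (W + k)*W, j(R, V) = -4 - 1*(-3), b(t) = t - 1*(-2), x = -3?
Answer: -136052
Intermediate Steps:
b(t) = 2 + t (b(t) = t + 2 = 2 + t)
j(R, V) = -1 (j(R, V) = -4 + 3 = -1)
T(k, W) = k² + W*(W + k)
T(-19, 15)*(j(b(x), 9) - 451) = (15² + (-19)² + 15*(-19))*(-1 - 451) = (225 + 361 - 285)*(-452) = 301*(-452) = -136052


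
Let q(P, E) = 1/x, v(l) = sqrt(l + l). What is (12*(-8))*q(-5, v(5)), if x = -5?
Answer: 96/5 ≈ 19.200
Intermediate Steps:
v(l) = sqrt(2)*sqrt(l) (v(l) = sqrt(2*l) = sqrt(2)*sqrt(l))
q(P, E) = -1/5 (q(P, E) = 1/(-5) = -1/5)
(12*(-8))*q(-5, v(5)) = (12*(-8))*(-1/5) = -96*(-1/5) = 96/5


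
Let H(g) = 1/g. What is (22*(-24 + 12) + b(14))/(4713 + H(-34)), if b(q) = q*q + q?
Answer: -1836/160241 ≈ -0.011458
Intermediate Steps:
b(q) = q + q² (b(q) = q² + q = q + q²)
(22*(-24 + 12) + b(14))/(4713 + H(-34)) = (22*(-24 + 12) + 14*(1 + 14))/(4713 + 1/(-34)) = (22*(-12) + 14*15)/(4713 - 1/34) = (-264 + 210)/(160241/34) = -54*34/160241 = -1836/160241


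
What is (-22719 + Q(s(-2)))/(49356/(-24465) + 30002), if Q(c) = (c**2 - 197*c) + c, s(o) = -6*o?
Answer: -203279685/244649858 ≈ -0.83090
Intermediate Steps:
Q(c) = c**2 - 196*c
(-22719 + Q(s(-2)))/(49356/(-24465) + 30002) = (-22719 + (-6*(-2))*(-196 - 6*(-2)))/(49356/(-24465) + 30002) = (-22719 + 12*(-196 + 12))/(49356*(-1/24465) + 30002) = (-22719 + 12*(-184))/(-16452/8155 + 30002) = (-22719 - 2208)/(244649858/8155) = -24927*8155/244649858 = -203279685/244649858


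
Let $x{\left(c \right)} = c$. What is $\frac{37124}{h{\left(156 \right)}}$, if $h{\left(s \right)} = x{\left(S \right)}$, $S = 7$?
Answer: $\frac{37124}{7} \approx 5303.4$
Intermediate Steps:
$h{\left(s \right)} = 7$
$\frac{37124}{h{\left(156 \right)}} = \frac{37124}{7}$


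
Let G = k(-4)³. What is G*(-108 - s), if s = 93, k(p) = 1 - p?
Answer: -25125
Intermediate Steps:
G = 125 (G = (1 - 1*(-4))³ = (1 + 4)³ = 5³ = 125)
G*(-108 - s) = 125*(-108 - 1*93) = 125*(-108 - 93) = 125*(-201) = -25125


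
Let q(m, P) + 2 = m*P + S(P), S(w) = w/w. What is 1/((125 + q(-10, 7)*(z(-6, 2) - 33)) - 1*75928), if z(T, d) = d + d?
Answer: -1/73744 ≈ -1.3560e-5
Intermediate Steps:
z(T, d) = 2*d
S(w) = 1
q(m, P) = -1 + P*m (q(m, P) = -2 + (m*P + 1) = -2 + (P*m + 1) = -2 + (1 + P*m) = -1 + P*m)
1/((125 + q(-10, 7)*(z(-6, 2) - 33)) - 1*75928) = 1/((125 + (-1 + 7*(-10))*(2*2 - 33)) - 1*75928) = 1/((125 + (-1 - 70)*(4 - 33)) - 75928) = 1/((125 - 71*(-29)) - 75928) = 1/((125 + 2059) - 75928) = 1/(2184 - 75928) = 1/(-73744) = -1/73744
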